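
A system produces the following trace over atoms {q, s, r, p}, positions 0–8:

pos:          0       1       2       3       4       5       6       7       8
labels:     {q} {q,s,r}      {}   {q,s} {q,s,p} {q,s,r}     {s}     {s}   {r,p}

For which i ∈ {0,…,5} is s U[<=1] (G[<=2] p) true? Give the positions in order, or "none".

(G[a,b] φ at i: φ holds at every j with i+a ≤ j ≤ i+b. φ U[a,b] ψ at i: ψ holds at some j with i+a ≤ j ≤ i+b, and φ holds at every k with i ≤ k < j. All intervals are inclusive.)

none

Evaluate at each i in [0,5]:
  i=0: ✗ (no rhs in [0,1])
  i=1: ✗ (no rhs in [1,2])
  i=2: ✗ (no rhs in [2,3])
  i=3: ✗ (no rhs in [3,4])
  i=4: ✗ (no rhs in [4,5])
  i=5: ✗ (no rhs in [5,6])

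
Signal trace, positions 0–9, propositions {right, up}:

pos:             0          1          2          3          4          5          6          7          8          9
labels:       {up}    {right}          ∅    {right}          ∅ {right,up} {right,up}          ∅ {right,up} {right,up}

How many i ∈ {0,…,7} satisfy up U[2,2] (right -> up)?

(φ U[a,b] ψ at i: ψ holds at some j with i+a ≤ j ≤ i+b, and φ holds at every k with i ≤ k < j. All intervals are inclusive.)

Evaluate at each i in [0,7]:
  i=0: ✗ (lhs fails at k=1 before rhs at j=2)
  i=1: ✗ (no rhs in [3,3])
  i=2: ✗ (lhs fails at k=2 before rhs at j=4)
  i=3: ✗ (lhs fails at k=3 before rhs at j=5)
  i=4: ✗ (lhs fails at k=4 before rhs at j=6)
  i=5: ✓ (rhs at j=7; lhs holds on [5,6])
  i=6: ✗ (lhs fails at k=7 before rhs at j=8)
  i=7: ✗ (lhs fails at k=7 before rhs at j=9)
Positions where it holds: {5} → 1.

1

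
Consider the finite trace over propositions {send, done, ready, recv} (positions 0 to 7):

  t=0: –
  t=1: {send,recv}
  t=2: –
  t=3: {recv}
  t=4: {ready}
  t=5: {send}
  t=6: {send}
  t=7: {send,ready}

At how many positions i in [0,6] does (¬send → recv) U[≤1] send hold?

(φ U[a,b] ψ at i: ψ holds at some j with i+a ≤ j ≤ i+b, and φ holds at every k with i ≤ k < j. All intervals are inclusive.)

Evaluate at each i in [0,6]:
  i=0: ✗ (lhs fails at k=0 before rhs at j=1)
  i=1: ✓ (rhs at j=1)
  i=2: ✗ (no rhs in [2,3])
  i=3: ✗ (no rhs in [3,4])
  i=4: ✗ (lhs fails at k=4 before rhs at j=5)
  i=5: ✓ (rhs at j=5)
  i=6: ✓ (rhs at j=6)
Positions where it holds: {1, 5, 6} → 3.

3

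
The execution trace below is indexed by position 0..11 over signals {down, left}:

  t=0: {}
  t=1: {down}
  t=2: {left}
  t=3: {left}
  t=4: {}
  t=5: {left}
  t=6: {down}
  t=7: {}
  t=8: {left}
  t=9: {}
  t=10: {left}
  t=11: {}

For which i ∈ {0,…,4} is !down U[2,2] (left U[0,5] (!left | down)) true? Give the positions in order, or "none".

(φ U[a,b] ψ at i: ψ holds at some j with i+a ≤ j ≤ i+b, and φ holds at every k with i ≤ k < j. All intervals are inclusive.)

Evaluate at each i in [0,4]:
  i=0: ✗ (lhs fails at k=1 before rhs at j=2)
  i=1: ✗ (lhs fails at k=1 before rhs at j=3)
  i=2: ✓ (rhs at j=4; lhs holds on [2,3])
  i=3: ✓ (rhs at j=5; lhs holds on [3,4])
  i=4: ✓ (rhs at j=6; lhs holds on [4,5])

2, 3, 4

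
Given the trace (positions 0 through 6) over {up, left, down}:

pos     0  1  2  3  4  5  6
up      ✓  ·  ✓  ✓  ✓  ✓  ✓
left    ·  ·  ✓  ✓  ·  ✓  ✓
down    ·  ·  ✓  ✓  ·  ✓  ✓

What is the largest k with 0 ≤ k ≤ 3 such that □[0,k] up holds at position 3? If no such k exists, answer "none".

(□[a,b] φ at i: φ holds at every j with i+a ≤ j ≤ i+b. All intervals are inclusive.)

up must hold from j=3 onward; find where it first fails.
  j=3: holds
  j=4: holds
  j=5: holds
  j=6: holds
Holds through j=6; largest k = 3.

3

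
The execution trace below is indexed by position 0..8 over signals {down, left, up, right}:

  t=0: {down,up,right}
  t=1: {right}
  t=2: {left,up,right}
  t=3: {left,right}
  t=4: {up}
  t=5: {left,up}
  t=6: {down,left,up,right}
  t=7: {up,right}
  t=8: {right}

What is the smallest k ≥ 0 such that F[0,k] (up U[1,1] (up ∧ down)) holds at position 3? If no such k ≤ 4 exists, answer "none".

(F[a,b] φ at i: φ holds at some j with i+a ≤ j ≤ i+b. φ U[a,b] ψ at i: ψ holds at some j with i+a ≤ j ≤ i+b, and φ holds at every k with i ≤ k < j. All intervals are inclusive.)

Scan j = 3,4,… for (up U[1,1] (up ∧ down)):
  j=3: fails
  j=4: fails
  j=5: holds
First hit at j=5, so smallest k = 5-3 = 2.

2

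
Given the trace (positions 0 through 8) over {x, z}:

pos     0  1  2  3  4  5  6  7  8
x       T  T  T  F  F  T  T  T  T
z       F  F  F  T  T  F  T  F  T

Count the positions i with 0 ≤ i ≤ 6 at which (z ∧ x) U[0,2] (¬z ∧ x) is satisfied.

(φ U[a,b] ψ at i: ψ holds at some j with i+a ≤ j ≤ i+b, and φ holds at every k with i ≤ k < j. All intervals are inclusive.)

Evaluate at each i in [0,6]:
  i=0: ✓ (rhs at j=0)
  i=1: ✓ (rhs at j=1)
  i=2: ✓ (rhs at j=2)
  i=3: ✗ (lhs fails at k=3 before rhs at j=5)
  i=4: ✗ (lhs fails at k=4 before rhs at j=5)
  i=5: ✓ (rhs at j=5)
  i=6: ✓ (rhs at j=7; lhs holds on [6,6])
Positions where it holds: {0, 1, 2, 5, 6} → 5.

5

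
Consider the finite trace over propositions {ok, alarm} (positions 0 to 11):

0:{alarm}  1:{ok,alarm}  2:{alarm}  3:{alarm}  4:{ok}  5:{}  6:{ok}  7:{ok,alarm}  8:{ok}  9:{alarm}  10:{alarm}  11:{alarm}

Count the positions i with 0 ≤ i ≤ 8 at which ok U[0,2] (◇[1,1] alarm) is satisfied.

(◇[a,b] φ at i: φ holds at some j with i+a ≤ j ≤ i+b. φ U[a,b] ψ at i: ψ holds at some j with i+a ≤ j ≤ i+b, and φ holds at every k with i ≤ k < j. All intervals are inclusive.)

6

Evaluate at each i in [0,8]:
  i=0: ✓ (rhs at j=0)
  i=1: ✓ (rhs at j=1)
  i=2: ✓ (rhs at j=2)
  i=3: ✗ (no rhs in [3,5])
  i=4: ✗ (lhs fails at k=5 before rhs at j=6)
  i=5: ✗ (lhs fails at k=5 before rhs at j=6)
  i=6: ✓ (rhs at j=6)
  i=7: ✓ (rhs at j=8; lhs holds on [7,7])
  i=8: ✓ (rhs at j=8)
Positions where it holds: {0, 1, 2, 6, 7, 8} → 6.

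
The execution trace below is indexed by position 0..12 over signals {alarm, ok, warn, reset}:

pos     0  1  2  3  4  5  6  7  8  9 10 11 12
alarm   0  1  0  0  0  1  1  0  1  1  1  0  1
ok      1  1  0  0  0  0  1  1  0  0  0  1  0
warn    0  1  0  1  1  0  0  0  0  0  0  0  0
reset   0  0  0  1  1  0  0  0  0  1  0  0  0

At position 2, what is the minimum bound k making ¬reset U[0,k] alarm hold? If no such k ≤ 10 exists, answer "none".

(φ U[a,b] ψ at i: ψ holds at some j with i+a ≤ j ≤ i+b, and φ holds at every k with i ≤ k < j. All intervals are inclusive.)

none

Need earliest j ≥ 2 with alarm, and ¬reset at every k in [2,j-1].
  j=2: rhs fails.
  j=3: rhs fails.
  j=4: rhs fails.
  j=5: rhs holds but lhs fails at k=3.
  j=6: rhs holds but lhs fails at k=3.
  j=7: rhs fails.
  j=8: rhs holds but lhs fails at k=3.
  j=9: rhs holds but lhs fails at k=3.
  j=10: rhs holds but lhs fails at k=3.
  j=11: rhs fails.
  j=12: rhs holds but lhs fails at k=3.
No witness within the range → none.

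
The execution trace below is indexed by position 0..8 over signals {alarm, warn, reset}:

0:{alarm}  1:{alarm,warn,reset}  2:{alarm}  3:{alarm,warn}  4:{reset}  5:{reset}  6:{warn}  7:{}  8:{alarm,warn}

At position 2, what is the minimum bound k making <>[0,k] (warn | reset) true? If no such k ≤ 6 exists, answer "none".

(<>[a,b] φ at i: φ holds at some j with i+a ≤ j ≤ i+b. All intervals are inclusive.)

1

Scan j = 2,3,… for (warn | reset):
  j=2: fails
  j=3: holds
First hit at j=3, so smallest k = 3-2 = 1.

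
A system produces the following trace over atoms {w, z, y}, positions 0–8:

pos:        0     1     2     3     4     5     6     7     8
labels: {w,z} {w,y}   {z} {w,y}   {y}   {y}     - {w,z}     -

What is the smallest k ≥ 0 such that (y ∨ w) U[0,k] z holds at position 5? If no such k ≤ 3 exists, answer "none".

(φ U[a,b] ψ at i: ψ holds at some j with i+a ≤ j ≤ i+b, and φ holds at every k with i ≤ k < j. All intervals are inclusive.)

none

Need earliest j ≥ 5 with z, and (y ∨ w) at every k in [5,j-1].
  j=5: rhs fails.
  j=6: rhs fails.
  j=7: rhs holds but lhs fails at k=6.
  j=8: rhs fails.
No witness within the range → none.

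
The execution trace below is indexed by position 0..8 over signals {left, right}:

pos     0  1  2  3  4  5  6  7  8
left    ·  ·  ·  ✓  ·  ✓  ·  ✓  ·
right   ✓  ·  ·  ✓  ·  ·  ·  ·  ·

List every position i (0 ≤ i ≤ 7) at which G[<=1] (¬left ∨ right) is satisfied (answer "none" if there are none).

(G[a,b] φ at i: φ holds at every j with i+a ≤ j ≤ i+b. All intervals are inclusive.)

0, 1, 2, 3

Evaluate at each i in [0,7]:
  i=0: ✓ (all of [0,1])
  i=1: ✓ (all of [1,2])
  i=2: ✓ (all of [2,3])
  i=3: ✓ (all of [3,4])
  i=4: ✗ (fails at j=5)
  i=5: ✗ (fails at j=5)
  i=6: ✗ (fails at j=7)
  i=7: ✗ (fails at j=7)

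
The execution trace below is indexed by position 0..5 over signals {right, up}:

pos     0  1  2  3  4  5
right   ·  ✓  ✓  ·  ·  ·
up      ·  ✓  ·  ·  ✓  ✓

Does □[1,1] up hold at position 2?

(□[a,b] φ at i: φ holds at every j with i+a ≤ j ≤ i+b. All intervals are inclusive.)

Check up at every j in [3,3]:
  j=3: false
Fails at j=3 → formula fails.

Does not hold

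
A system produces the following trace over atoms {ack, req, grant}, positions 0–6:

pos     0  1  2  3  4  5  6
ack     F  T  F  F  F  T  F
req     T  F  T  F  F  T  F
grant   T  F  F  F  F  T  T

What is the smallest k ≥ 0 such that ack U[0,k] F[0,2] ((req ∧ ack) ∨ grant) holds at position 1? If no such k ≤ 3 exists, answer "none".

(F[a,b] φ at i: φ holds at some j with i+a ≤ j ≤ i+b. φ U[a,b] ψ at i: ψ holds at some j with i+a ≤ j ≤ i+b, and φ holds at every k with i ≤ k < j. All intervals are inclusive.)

none

Need earliest j ≥ 1 with F[0,2] ((req ∧ ack) ∨ grant), and ack at every k in [1,j-1].
  j=1: rhs fails.
  j=2: rhs fails.
  j=3: rhs holds but lhs fails at k=2.
  j=4: rhs holds but lhs fails at k=2.
No witness within the range → none.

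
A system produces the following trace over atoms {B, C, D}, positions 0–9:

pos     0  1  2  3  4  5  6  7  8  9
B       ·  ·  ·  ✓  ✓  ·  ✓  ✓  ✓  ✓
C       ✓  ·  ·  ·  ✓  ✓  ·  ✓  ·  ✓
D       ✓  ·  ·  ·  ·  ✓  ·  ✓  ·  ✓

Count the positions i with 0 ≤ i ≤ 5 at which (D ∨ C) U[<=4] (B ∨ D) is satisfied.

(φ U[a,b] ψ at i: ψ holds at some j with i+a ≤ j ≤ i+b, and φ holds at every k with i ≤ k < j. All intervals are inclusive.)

4

Evaluate at each i in [0,5]:
  i=0: ✓ (rhs at j=0)
  i=1: ✗ (lhs fails at k=1 before rhs at j=3)
  i=2: ✗ (lhs fails at k=2 before rhs at j=3)
  i=3: ✓ (rhs at j=3)
  i=4: ✓ (rhs at j=4)
  i=5: ✓ (rhs at j=5)
Positions where it holds: {0, 3, 4, 5} → 4.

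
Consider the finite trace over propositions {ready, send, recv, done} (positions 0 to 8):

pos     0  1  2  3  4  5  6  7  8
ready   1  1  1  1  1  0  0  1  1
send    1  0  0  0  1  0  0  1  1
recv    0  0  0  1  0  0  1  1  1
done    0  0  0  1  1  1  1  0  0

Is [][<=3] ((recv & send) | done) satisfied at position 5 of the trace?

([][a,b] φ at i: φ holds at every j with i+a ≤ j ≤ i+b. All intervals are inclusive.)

Check ((recv & send) | done) at every j in [5,8]:
  j=5: true
  j=6: true
  j=7: true
  j=8: true
All positions satisfy it → formula holds.

Yes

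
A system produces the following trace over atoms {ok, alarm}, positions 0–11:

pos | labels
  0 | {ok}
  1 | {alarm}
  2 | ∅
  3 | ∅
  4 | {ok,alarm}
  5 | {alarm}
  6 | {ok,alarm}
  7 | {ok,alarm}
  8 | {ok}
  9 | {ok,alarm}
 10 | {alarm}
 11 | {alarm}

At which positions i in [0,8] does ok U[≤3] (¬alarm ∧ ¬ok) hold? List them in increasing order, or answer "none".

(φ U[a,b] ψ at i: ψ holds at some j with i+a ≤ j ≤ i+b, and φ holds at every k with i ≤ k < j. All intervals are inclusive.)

Evaluate at each i in [0,8]:
  i=0: ✗ (lhs fails at k=1 before rhs at j=2)
  i=1: ✗ (lhs fails at k=1 before rhs at j=2)
  i=2: ✓ (rhs at j=2)
  i=3: ✓ (rhs at j=3)
  i=4: ✗ (no rhs in [4,7])
  i=5: ✗ (no rhs in [5,8])
  i=6: ✗ (no rhs in [6,9])
  i=7: ✗ (no rhs in [7,10])
  i=8: ✗ (no rhs in [8,11])

2, 3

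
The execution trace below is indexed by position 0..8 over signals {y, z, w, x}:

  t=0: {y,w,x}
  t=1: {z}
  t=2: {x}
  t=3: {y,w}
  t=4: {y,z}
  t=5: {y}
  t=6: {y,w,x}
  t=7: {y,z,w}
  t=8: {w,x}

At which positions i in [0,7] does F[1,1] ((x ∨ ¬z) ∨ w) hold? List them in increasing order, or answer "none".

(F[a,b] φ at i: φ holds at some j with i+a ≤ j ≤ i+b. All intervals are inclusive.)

1, 2, 4, 5, 6, 7

Evaluate at each i in [0,7]:
  i=0: ✗ (none in [1,1])
  i=1: ✓ (witness j=2)
  i=2: ✓ (witness j=3)
  i=3: ✗ (none in [4,4])
  i=4: ✓ (witness j=5)
  i=5: ✓ (witness j=6)
  i=6: ✓ (witness j=7)
  i=7: ✓ (witness j=8)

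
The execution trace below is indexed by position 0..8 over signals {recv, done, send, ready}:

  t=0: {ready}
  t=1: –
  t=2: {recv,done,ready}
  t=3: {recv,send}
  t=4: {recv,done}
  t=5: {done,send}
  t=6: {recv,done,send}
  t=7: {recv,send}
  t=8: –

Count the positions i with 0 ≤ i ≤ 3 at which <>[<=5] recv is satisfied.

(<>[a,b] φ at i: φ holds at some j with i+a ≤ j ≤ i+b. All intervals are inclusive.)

Evaluate at each i in [0,3]:
  i=0: ✓ (witness j=2)
  i=1: ✓ (witness j=2)
  i=2: ✓ (witness j=2)
  i=3: ✓ (witness j=3)
Positions where it holds: {0, 1, 2, 3} → 4.

4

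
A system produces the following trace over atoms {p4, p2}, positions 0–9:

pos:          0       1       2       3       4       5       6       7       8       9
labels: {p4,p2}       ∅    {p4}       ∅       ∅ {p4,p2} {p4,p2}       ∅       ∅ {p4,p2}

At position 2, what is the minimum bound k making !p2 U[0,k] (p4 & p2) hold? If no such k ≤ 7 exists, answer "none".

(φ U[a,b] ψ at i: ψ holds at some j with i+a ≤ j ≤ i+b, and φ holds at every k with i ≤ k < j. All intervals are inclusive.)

Need earliest j ≥ 2 with (p4 & p2), and !p2 at every k in [2,j-1].
  j=2: rhs fails.
  j=3: rhs fails.
  j=4: rhs fails.
  j=5: rhs holds; lhs holds on [2,4]. k = 3.

3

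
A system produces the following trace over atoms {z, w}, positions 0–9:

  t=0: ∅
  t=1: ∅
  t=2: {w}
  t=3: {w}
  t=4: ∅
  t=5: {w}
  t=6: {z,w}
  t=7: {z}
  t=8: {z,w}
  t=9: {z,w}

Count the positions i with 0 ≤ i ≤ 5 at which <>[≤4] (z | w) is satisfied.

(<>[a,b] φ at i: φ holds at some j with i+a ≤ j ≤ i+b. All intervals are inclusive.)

Evaluate at each i in [0,5]:
  i=0: ✓ (witness j=2)
  i=1: ✓ (witness j=2)
  i=2: ✓ (witness j=2)
  i=3: ✓ (witness j=3)
  i=4: ✓ (witness j=5)
  i=5: ✓ (witness j=5)
Positions where it holds: {0, 1, 2, 3, 4, 5} → 6.

6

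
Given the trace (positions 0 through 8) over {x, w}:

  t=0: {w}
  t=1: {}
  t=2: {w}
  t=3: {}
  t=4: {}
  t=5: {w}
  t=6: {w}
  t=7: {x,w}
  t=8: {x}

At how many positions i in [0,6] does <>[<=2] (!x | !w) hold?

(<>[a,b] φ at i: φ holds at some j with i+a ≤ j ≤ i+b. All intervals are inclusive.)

7

Evaluate at each i in [0,6]:
  i=0: ✓ (witness j=0)
  i=1: ✓ (witness j=1)
  i=2: ✓ (witness j=2)
  i=3: ✓ (witness j=3)
  i=4: ✓ (witness j=4)
  i=5: ✓ (witness j=5)
  i=6: ✓ (witness j=6)
Positions where it holds: {0, 1, 2, 3, 4, 5, 6} → 7.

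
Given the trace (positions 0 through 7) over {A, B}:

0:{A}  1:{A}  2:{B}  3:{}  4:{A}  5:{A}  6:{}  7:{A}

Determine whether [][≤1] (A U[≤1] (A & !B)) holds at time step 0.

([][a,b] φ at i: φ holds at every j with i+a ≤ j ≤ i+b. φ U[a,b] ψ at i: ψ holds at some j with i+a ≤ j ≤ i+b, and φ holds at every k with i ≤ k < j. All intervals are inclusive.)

Check (A U[≤1] (A & !B)) at every j in [0,1]:
  j=0: holds
  j=1: holds
All positions satisfy it → formula holds.

True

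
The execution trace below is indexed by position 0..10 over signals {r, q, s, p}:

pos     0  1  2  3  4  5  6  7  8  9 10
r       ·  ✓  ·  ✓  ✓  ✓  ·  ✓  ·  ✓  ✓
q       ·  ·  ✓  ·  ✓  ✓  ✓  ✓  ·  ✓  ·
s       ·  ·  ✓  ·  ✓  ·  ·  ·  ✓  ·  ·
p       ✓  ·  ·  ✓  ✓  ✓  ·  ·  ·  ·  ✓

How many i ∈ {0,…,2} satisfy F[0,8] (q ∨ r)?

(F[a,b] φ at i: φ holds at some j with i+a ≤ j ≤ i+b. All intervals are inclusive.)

3

Evaluate at each i in [0,2]:
  i=0: ✓ (witness j=1)
  i=1: ✓ (witness j=1)
  i=2: ✓ (witness j=2)
Positions where it holds: {0, 1, 2} → 3.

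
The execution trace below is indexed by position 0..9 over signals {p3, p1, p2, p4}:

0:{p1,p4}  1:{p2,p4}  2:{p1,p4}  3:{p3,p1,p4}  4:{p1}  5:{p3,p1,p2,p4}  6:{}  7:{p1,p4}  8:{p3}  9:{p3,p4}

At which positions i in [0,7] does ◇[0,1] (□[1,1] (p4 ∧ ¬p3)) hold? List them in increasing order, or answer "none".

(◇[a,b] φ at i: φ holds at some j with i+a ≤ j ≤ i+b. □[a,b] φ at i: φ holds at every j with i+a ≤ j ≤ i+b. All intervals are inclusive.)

0, 1, 5, 6

Evaluate at each i in [0,7]:
  i=0: ✓ (witness j=0)
  i=1: ✓ (witness j=1)
  i=2: ✗ (none in [2,3])
  i=3: ✗ (none in [3,4])
  i=4: ✗ (none in [4,5])
  i=5: ✓ (witness j=6)
  i=6: ✓ (witness j=6)
  i=7: ✗ (none in [7,8])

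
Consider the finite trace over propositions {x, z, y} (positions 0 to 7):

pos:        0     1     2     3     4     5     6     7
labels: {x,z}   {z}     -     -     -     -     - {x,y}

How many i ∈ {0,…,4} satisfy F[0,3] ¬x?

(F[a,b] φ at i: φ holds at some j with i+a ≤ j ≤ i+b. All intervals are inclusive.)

Evaluate at each i in [0,4]:
  i=0: ✓ (witness j=1)
  i=1: ✓ (witness j=1)
  i=2: ✓ (witness j=2)
  i=3: ✓ (witness j=3)
  i=4: ✓ (witness j=4)
Positions where it holds: {0, 1, 2, 3, 4} → 5.

5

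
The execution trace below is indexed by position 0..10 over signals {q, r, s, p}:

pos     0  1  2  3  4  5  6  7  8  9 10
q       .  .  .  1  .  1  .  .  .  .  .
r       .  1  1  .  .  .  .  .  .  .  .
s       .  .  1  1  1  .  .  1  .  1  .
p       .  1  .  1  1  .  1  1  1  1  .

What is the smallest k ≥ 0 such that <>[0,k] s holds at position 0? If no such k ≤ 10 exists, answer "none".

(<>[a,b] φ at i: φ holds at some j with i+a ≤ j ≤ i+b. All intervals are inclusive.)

Scan j = 0,1,… for s:
  j=0: fails
  j=1: fails
  j=2: holds
First hit at j=2, so smallest k = 2-0 = 2.

2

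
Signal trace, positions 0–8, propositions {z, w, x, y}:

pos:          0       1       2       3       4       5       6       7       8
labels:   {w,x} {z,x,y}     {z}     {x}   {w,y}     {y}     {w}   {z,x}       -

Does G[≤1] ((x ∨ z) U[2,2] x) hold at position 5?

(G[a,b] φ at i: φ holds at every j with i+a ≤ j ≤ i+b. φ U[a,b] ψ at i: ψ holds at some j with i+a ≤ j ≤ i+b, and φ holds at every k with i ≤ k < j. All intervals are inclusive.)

Check ((x ∨ z) U[2,2] x) at every j in [5,6]:
  j=5: fails
  j=6: fails
Fails at j=5 → formula fails.

False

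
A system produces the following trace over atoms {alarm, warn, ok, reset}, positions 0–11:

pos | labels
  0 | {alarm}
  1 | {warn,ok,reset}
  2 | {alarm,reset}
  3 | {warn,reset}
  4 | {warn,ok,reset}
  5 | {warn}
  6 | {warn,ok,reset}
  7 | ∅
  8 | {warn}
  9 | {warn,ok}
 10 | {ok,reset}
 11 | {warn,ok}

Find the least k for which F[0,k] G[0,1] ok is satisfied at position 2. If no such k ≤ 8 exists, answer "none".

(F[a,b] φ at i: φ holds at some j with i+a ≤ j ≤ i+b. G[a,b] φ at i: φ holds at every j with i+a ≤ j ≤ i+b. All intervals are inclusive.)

Scan j = 2,3,… for G[0,1] ok:
  j=2: fails
  j=3: fails
  j=4: fails
  j=5: fails
  j=6: fails
  j=7: fails
  j=8: fails
  j=9: holds
First hit at j=9, so smallest k = 9-2 = 7.

7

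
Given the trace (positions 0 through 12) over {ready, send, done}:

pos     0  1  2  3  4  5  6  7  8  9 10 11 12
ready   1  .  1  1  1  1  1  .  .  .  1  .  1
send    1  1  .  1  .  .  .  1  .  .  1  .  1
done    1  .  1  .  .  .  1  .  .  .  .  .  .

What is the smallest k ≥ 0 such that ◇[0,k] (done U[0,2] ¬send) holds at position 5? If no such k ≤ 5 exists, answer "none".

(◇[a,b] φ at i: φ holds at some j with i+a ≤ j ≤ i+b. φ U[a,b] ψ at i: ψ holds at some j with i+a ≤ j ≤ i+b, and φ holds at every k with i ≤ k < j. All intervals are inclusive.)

Scan j = 5,6,… for (done U[0,2] ¬send):
  j=5: holds
First hit at j=5, so smallest k = 5-5 = 0.

0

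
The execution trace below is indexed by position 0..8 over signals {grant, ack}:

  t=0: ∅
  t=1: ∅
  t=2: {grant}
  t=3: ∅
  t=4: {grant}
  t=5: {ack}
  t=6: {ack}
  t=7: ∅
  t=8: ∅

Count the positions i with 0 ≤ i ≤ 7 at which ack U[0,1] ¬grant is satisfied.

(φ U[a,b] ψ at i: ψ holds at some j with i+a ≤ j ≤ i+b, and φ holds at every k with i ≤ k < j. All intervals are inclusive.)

6

Evaluate at each i in [0,7]:
  i=0: ✓ (rhs at j=0)
  i=1: ✓ (rhs at j=1)
  i=2: ✗ (lhs fails at k=2 before rhs at j=3)
  i=3: ✓ (rhs at j=3)
  i=4: ✗ (lhs fails at k=4 before rhs at j=5)
  i=5: ✓ (rhs at j=5)
  i=6: ✓ (rhs at j=6)
  i=7: ✓ (rhs at j=7)
Positions where it holds: {0, 1, 3, 5, 6, 7} → 6.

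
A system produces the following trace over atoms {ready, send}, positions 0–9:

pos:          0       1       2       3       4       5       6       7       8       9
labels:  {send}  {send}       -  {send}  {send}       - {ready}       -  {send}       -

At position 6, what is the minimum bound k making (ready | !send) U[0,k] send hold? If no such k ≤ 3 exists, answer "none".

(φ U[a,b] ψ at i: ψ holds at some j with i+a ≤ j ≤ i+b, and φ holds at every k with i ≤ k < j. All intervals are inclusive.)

2

Need earliest j ≥ 6 with send, and (ready | !send) at every k in [6,j-1].
  j=6: rhs fails.
  j=7: rhs fails.
  j=8: rhs holds; lhs holds on [6,7]. k = 2.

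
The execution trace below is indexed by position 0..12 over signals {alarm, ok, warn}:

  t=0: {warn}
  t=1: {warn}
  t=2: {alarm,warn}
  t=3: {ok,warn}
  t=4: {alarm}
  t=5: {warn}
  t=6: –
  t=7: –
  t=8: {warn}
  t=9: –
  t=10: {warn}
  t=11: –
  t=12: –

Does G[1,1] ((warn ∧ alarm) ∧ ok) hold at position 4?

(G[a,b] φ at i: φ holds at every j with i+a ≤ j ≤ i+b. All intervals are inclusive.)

No

Check ((warn ∧ alarm) ∧ ok) at every j in [5,5]:
  j=5: false
Fails at j=5 → formula fails.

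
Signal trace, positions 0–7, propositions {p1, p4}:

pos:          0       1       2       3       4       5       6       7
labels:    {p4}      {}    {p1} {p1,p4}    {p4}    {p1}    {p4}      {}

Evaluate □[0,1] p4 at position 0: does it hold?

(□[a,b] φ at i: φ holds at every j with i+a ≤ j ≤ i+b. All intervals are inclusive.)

False

Check p4 at every j in [0,1]:
  j=0: true
  j=1: false
Fails at j=1 → formula fails.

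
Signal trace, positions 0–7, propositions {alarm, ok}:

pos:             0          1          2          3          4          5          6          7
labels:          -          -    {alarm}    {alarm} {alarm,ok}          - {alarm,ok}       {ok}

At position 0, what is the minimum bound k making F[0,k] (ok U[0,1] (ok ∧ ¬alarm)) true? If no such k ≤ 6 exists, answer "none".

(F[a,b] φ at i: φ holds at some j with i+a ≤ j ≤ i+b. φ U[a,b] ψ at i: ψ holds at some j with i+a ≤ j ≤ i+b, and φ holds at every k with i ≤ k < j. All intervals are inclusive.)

6

Scan j = 0,1,… for (ok U[0,1] (ok ∧ ¬alarm)):
  j=0: fails
  j=1: fails
  j=2: fails
  j=3: fails
  j=4: fails
  j=5: fails
  j=6: holds
First hit at j=6, so smallest k = 6-0 = 6.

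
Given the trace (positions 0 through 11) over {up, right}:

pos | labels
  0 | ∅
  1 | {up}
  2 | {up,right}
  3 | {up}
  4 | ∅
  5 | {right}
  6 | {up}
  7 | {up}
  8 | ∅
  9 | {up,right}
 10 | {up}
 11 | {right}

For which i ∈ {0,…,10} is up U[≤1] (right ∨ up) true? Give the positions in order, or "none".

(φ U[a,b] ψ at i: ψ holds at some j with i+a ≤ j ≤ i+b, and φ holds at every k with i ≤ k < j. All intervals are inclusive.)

1, 2, 3, 5, 6, 7, 9, 10

Evaluate at each i in [0,10]:
  i=0: ✗ (lhs fails at k=0 before rhs at j=1)
  i=1: ✓ (rhs at j=1)
  i=2: ✓ (rhs at j=2)
  i=3: ✓ (rhs at j=3)
  i=4: ✗ (lhs fails at k=4 before rhs at j=5)
  i=5: ✓ (rhs at j=5)
  i=6: ✓ (rhs at j=6)
  i=7: ✓ (rhs at j=7)
  i=8: ✗ (lhs fails at k=8 before rhs at j=9)
  i=9: ✓ (rhs at j=9)
  i=10: ✓ (rhs at j=10)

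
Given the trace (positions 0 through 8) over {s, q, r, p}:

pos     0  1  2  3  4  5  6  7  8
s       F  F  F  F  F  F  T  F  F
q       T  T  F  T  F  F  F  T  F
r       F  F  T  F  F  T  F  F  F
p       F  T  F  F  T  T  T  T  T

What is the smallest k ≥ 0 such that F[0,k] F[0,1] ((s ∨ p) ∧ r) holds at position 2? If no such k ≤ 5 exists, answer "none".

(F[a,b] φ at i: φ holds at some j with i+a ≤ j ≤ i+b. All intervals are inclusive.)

2

Scan j = 2,3,… for F[0,1] ((s ∨ p) ∧ r):
  j=2: fails
  j=3: fails
  j=4: holds
First hit at j=4, so smallest k = 4-2 = 2.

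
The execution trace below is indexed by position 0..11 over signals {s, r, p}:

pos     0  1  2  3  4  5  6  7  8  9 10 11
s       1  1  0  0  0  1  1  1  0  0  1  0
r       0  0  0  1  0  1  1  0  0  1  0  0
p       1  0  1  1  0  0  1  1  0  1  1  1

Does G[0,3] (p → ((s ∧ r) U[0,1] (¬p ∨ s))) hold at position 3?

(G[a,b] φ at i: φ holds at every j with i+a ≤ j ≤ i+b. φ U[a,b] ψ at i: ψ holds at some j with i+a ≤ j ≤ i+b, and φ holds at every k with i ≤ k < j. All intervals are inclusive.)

False

Check (p → ((s ∧ r) U[0,1] (¬p ∨ s))) at every j in [3,6]:
  j=3: antecedent true; consequent fails → ✗
  j=4: antecedent false → ✓
  j=5: antecedent false → ✓
  j=6: antecedent true; consequent holds → ✓
Fails at j=3 → formula fails.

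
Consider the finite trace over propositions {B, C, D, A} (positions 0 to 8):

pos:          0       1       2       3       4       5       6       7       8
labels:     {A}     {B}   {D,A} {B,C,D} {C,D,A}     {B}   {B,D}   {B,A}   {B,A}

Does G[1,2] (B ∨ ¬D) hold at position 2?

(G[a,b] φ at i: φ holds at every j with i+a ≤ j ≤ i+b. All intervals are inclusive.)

Check (B ∨ ¬D) at every j in [3,4]:
  j=3: true
  j=4: false
Fails at j=4 → formula fails.

False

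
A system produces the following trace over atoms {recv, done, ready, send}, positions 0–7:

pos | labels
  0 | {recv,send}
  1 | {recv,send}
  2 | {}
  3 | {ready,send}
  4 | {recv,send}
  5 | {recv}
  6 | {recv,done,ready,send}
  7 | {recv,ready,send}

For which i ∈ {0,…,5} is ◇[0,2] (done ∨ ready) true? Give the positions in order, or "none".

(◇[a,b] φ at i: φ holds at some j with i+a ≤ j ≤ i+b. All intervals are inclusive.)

Evaluate at each i in [0,5]:
  i=0: ✗ (none in [0,2])
  i=1: ✓ (witness j=3)
  i=2: ✓ (witness j=3)
  i=3: ✓ (witness j=3)
  i=4: ✓ (witness j=6)
  i=5: ✓ (witness j=6)

1, 2, 3, 4, 5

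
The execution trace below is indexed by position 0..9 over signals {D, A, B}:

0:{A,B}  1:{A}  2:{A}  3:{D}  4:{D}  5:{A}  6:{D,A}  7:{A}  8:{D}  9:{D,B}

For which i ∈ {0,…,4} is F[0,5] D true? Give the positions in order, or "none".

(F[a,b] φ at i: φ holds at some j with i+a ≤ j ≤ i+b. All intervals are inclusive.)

Evaluate at each i in [0,4]:
  i=0: ✓ (witness j=3)
  i=1: ✓ (witness j=3)
  i=2: ✓ (witness j=3)
  i=3: ✓ (witness j=3)
  i=4: ✓ (witness j=4)

0, 1, 2, 3, 4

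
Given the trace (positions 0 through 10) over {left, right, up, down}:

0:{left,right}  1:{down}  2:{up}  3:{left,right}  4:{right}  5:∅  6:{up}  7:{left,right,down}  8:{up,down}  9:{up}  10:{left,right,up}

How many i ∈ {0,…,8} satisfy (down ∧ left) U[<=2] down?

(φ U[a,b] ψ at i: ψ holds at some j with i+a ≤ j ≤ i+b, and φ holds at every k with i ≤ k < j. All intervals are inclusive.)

Evaluate at each i in [0,8]:
  i=0: ✗ (lhs fails at k=0 before rhs at j=1)
  i=1: ✓ (rhs at j=1)
  i=2: ✗ (no rhs in [2,4])
  i=3: ✗ (no rhs in [3,5])
  i=4: ✗ (no rhs in [4,6])
  i=5: ✗ (lhs fails at k=5 before rhs at j=7)
  i=6: ✗ (lhs fails at k=6 before rhs at j=7)
  i=7: ✓ (rhs at j=7)
  i=8: ✓ (rhs at j=8)
Positions where it holds: {1, 7, 8} → 3.

3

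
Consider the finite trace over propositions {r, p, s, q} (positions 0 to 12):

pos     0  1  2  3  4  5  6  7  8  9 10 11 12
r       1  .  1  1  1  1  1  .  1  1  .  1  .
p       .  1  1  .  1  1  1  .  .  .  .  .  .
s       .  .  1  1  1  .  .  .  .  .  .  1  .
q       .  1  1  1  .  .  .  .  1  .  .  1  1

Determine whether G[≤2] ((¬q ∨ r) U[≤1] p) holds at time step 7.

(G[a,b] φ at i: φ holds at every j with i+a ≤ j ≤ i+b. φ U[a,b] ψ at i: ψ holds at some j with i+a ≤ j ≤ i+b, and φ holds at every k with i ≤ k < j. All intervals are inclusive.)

Does not hold

Check ((¬q ∨ r) U[≤1] p) at every j in [7,9]:
  j=7: fails
  j=8: fails
  j=9: fails
Fails at j=7 → formula fails.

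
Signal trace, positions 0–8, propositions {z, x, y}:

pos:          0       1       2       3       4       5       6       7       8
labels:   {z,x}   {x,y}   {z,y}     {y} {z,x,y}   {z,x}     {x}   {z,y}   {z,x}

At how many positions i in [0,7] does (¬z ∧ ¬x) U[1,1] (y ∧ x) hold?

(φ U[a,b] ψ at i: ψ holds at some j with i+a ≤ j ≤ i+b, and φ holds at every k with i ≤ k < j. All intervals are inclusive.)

1

Evaluate at each i in [0,7]:
  i=0: ✗ (lhs fails at k=0 before rhs at j=1)
  i=1: ✗ (no rhs in [2,2])
  i=2: ✗ (no rhs in [3,3])
  i=3: ✓ (rhs at j=4; lhs holds on [3,3])
  i=4: ✗ (no rhs in [5,5])
  i=5: ✗ (no rhs in [6,6])
  i=6: ✗ (no rhs in [7,7])
  i=7: ✗ (no rhs in [8,8])
Positions where it holds: {3} → 1.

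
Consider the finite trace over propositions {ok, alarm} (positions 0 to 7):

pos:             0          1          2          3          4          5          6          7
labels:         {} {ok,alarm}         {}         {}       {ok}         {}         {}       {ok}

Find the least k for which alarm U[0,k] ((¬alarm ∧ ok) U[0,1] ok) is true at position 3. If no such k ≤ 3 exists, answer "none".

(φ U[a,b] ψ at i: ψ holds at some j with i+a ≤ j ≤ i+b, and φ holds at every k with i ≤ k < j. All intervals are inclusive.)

Need earliest j ≥ 3 with ((¬alarm ∧ ok) U[0,1] ok), and alarm at every k in [3,j-1].
  j=3: rhs fails.
  j=4: rhs holds but lhs fails at k=3.
  j=5: rhs fails.
  j=6: rhs fails.
No witness within the range → none.

none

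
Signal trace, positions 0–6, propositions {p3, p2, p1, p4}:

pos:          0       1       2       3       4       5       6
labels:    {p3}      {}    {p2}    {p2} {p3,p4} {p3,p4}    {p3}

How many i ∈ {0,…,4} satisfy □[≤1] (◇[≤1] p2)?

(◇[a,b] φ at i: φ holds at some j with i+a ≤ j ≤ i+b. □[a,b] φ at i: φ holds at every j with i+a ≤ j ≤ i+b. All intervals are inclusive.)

Evaluate at each i in [0,4]:
  i=0: ✗ (fails at j=0)
  i=1: ✓ (all of [1,2])
  i=2: ✓ (all of [2,3])
  i=3: ✗ (fails at j=4)
  i=4: ✗ (fails at j=4)
Positions where it holds: {1, 2} → 2.

2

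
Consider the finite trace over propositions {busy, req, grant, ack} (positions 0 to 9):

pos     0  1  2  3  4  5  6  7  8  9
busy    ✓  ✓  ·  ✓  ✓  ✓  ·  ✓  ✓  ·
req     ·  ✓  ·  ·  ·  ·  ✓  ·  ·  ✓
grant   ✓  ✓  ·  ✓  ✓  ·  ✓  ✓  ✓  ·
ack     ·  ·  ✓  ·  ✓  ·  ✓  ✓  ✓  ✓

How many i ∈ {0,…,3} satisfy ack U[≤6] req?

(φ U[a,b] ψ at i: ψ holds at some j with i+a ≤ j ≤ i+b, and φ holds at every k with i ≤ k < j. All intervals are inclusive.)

Evaluate at each i in [0,3]:
  i=0: ✗ (lhs fails at k=0 before rhs at j=1)
  i=1: ✓ (rhs at j=1)
  i=2: ✗ (lhs fails at k=3 before rhs at j=6)
  i=3: ✗ (lhs fails at k=3 before rhs at j=6)
Positions where it holds: {1} → 1.

1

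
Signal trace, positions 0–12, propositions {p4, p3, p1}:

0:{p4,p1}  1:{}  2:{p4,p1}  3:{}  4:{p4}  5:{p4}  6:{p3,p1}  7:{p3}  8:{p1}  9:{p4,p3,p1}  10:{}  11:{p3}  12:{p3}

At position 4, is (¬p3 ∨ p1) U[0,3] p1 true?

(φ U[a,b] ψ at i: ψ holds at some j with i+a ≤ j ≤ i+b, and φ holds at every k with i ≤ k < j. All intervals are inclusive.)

True

Need some j in [4,7] with p1, and (¬p3 ∨ p1) at every k in [4,j-1].
  j=4: p1 false.
  j=5: p1 false.
  j=6: p1 holds; (¬p3 ∨ p1) holds at every k in [4,5] → satisfied.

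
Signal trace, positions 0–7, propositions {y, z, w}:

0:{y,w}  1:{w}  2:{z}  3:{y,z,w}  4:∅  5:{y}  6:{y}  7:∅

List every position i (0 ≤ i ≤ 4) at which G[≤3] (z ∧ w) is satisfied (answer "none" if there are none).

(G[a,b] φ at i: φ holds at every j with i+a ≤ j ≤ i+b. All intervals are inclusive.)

Evaluate at each i in [0,4]:
  i=0: ✗ (fails at j=0)
  i=1: ✗ (fails at j=1)
  i=2: ✗ (fails at j=2)
  i=3: ✗ (fails at j=4)
  i=4: ✗ (fails at j=4)

none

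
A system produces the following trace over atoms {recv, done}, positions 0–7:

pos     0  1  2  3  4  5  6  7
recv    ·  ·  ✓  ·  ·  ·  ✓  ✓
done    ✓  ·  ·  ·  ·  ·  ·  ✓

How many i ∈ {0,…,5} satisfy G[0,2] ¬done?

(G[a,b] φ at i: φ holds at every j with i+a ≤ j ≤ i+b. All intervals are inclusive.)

Evaluate at each i in [0,5]:
  i=0: ✗ (fails at j=0)
  i=1: ✓ (all of [1,3])
  i=2: ✓ (all of [2,4])
  i=3: ✓ (all of [3,5])
  i=4: ✓ (all of [4,6])
  i=5: ✗ (fails at j=7)
Positions where it holds: {1, 2, 3, 4} → 4.

4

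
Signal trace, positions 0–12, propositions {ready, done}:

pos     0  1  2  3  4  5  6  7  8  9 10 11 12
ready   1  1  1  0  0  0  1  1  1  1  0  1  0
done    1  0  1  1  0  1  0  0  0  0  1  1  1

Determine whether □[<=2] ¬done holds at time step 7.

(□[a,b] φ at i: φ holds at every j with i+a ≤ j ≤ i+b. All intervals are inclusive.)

Check ¬done at every j in [7,9]:
  j=7: true
  j=8: true
  j=9: true
All positions satisfy it → formula holds.

Yes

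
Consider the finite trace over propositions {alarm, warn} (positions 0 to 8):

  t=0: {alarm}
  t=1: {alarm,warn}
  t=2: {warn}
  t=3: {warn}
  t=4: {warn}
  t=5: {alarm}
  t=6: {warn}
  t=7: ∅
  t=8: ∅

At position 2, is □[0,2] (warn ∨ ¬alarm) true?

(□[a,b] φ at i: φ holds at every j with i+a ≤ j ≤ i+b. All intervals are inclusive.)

Yes

Check (warn ∨ ¬alarm) at every j in [2,4]:
  j=2: true
  j=3: true
  j=4: true
All positions satisfy it → formula holds.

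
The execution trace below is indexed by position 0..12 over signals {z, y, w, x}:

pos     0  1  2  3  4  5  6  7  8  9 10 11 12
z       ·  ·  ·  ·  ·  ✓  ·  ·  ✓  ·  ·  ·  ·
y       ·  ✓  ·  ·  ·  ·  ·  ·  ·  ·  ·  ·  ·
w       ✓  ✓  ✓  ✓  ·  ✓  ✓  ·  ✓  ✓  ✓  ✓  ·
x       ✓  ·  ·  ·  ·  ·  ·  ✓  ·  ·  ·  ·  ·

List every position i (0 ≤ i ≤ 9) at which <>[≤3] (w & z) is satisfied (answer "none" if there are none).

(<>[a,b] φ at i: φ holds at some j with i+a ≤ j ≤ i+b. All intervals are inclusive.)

2, 3, 4, 5, 6, 7, 8

Evaluate at each i in [0,9]:
  i=0: ✗ (none in [0,3])
  i=1: ✗ (none in [1,4])
  i=2: ✓ (witness j=5)
  i=3: ✓ (witness j=5)
  i=4: ✓ (witness j=5)
  i=5: ✓ (witness j=5)
  i=6: ✓ (witness j=8)
  i=7: ✓ (witness j=8)
  i=8: ✓ (witness j=8)
  i=9: ✗ (none in [9,12])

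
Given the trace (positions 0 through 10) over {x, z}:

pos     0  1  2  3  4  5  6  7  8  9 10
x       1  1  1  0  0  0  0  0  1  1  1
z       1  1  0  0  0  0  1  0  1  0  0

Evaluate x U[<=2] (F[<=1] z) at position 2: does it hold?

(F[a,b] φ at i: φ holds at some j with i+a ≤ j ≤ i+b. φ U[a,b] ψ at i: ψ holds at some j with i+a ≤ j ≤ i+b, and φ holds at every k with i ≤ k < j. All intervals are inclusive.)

Does not hold

Need some j in [2,4] with F[<=1] z, and x at every k in [2,j-1].
  j=2: F[<=1] z — fails (none in [2,3]).
  j=3: F[<=1] z — fails (none in [3,4]).
  j=4: F[<=1] z — fails (none in [4,5]).
No j in the window works → until fails.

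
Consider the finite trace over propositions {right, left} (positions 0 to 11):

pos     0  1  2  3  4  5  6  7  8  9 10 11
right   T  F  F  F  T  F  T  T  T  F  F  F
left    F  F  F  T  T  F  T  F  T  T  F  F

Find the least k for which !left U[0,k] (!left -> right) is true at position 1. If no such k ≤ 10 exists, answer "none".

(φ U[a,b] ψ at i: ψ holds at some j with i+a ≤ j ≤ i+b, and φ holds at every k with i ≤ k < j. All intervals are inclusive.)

Need earliest j ≥ 1 with (!left -> right), and !left at every k in [1,j-1].
  j=1: rhs fails.
  j=2: rhs fails.
  j=3: rhs holds; lhs holds on [1,2]. k = 2.

2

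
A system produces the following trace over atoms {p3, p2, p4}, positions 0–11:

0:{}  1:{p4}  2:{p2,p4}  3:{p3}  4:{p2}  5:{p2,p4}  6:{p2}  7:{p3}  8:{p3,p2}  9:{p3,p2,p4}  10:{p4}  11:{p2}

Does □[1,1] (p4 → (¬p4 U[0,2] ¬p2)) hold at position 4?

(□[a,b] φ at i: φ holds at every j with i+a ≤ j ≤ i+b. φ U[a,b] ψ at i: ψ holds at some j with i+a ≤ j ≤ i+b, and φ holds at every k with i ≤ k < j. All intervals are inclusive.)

Check (p4 → (¬p4 U[0,2] ¬p2)) at every j in [5,5]:
  j=5: antecedent true; consequent fails → ✗
Fails at j=5 → formula fails.

Does not hold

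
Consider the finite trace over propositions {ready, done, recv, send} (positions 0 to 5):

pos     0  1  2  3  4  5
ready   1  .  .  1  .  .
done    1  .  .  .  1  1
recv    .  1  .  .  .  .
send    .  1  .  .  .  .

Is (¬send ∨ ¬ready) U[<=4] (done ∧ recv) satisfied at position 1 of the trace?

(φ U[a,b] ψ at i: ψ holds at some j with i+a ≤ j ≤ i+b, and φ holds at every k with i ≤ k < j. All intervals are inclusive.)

Does not hold

Need some j in [1,5] with (done ∧ recv), and (¬send ∨ ¬ready) at every k in [1,j-1].
  j=1: (done ∧ recv) false.
  j=2: (done ∧ recv) false.
  j=3: (done ∧ recv) false.
  j=4: (done ∧ recv) false.
  j=5: (done ∧ recv) false.
No j in the window works → until fails.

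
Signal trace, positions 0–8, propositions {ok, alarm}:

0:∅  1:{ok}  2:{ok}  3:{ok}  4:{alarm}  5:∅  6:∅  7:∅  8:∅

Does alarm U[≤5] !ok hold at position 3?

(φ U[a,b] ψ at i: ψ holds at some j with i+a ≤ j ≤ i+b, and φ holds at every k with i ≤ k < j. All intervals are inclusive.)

False

Need some j in [3,8] with !ok, and alarm at every k in [3,j-1].
  j=3: !ok false.
  j=4: !ok holds, but alarm fails at k=3 → not this j.
  j=5: !ok holds, but alarm fails at k=3 → not this j.
  j=6: !ok holds, but alarm fails at k=3 → not this j.
  j=7: !ok holds, but alarm fails at k=3 → not this j.
  j=8: !ok holds, but alarm fails at k=3 → not this j.
No j in the window works → until fails.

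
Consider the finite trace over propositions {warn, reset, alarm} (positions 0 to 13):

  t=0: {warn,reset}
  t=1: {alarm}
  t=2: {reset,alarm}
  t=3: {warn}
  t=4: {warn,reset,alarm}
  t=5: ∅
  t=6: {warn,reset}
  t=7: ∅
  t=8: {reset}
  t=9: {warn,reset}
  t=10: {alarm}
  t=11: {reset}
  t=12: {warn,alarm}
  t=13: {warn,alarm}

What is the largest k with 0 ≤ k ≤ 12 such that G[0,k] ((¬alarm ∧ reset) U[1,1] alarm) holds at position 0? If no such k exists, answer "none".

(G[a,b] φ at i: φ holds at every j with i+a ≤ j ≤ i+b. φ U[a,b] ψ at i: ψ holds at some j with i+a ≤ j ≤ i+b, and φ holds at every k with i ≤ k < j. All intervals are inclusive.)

0

((¬alarm ∧ reset) U[1,1] alarm) must hold from j=0 onward; find where it first fails.
  j=0: holds
  j=1: fails
Holds on [0,0], so largest k = 0.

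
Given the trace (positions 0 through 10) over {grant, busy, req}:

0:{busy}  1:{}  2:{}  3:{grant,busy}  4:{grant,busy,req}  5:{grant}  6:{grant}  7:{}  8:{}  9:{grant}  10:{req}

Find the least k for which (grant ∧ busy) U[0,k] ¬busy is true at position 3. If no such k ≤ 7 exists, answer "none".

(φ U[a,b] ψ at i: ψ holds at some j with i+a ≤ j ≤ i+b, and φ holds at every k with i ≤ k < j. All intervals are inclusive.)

2

Need earliest j ≥ 3 with ¬busy, and (grant ∧ busy) at every k in [3,j-1].
  j=3: rhs fails.
  j=4: rhs fails.
  j=5: rhs holds; lhs holds on [3,4]. k = 2.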